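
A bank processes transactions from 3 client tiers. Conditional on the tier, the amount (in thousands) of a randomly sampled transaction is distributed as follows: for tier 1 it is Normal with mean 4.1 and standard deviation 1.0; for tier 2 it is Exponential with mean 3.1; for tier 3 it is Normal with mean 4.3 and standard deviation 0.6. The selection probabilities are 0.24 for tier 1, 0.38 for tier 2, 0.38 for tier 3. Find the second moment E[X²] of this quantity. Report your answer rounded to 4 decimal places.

For each component E[X²] = Var + (mean)², giving 1: 17.81; 2: 19.22; 3: 18.85.
Overall E[X²] = 0.24·17.81 + 0.38·19.22 + 0.38·18.85 = 18.741.

18.7410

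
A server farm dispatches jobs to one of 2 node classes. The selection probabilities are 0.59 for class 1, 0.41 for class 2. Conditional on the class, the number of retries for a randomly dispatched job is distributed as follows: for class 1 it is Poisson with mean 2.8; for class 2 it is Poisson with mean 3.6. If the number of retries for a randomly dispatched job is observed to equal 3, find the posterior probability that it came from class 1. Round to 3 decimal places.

0.601

Likelihoods P(X=3 | ·): 1: 0.222484; 2: 0.212469.
Posterior ∝ prior × likelihood. Numerator for 1: 0.59·0.222484 = 0.131265.
Normalizing constant: 0.59·0.222484 + 0.41·0.212469 = 0.218378.
P(1 | observation) = 0.131265 / 0.218378 = 0.601093.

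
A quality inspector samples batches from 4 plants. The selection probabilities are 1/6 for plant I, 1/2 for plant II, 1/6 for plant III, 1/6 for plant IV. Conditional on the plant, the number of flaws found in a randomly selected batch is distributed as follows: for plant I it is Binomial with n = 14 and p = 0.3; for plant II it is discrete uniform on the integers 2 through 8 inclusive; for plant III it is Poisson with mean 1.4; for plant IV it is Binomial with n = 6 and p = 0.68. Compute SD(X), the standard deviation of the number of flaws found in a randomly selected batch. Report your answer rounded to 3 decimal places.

Per component, I: μ=4.2, E[X²]=20.58; II: μ=5, E[X²]=29; III: μ=1.4, E[X²]=3.36; IV: μ=4.08, E[X²]=17.952.
E[X] = 0.166667·4.2 + 0.5·5 + 0.166667·1.4 + 0.166667·4.08 = 4.11333.
E[X²] = 0.166667·20.58 + 0.5·29 + 0.166667·3.36 + 0.166667·17.952 = 21.482.
Var(X) = E[X²] − (E[X])² = 21.482 − 16.9195 = 4.56249.
SD(X) = √4.56249 = 2.136.

2.136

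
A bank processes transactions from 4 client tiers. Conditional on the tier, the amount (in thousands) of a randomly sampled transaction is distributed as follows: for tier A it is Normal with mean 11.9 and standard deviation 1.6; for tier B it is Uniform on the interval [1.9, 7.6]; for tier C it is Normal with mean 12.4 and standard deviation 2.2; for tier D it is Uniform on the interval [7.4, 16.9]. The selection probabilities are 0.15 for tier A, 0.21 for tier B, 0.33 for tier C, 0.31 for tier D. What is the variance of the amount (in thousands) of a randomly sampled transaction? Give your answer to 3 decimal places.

Per component, A: μ=11.9, E[X²]=144.17; B: μ=4.75, E[X²]=25.27; C: μ=12.4, E[X²]=158.6; D: μ=12.15, E[X²]=155.143.
E[X] = 0.15·11.9 + 0.21·4.75 + 0.33·12.4 + 0.31·12.15 = 10.641.
E[X²] = 0.15·144.17 + 0.21·25.27 + 0.33·158.6 + 0.31·155.143 = 127.365.
Var(X) = E[X²] − (E[X])² = 127.365 − 113.231 = 14.1338.

14.134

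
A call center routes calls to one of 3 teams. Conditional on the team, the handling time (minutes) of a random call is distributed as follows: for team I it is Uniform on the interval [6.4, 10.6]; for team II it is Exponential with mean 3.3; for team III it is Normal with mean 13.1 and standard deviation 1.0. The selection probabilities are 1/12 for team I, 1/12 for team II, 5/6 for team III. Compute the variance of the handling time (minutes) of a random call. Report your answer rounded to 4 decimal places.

Per component, I: μ=8.5, E[X²]=73.72; II: μ=3.3, E[X²]=21.78; III: μ=13.1, E[X²]=172.61.
E[X] = 0.0833333·8.5 + 0.0833333·3.3 + 0.833333·13.1 = 11.9.
E[X²] = 0.0833333·73.72 + 0.0833333·21.78 + 0.833333·172.61 = 151.8.
Var(X) = E[X²] − (E[X])² = 151.8 − 141.61 = 10.19.

10.1900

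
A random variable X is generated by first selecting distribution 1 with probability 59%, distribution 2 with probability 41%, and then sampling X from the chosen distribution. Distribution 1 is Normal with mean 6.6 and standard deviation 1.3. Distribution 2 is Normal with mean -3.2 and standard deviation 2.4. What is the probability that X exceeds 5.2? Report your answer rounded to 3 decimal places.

0.507

Conditional on each component, P(X > 5.2): 1: 0.859243; 2: 0.000232629.
By total probability, P(X > 5.2) = 0.59·0.859243 + 0.41·0.000232629 = 0.507049.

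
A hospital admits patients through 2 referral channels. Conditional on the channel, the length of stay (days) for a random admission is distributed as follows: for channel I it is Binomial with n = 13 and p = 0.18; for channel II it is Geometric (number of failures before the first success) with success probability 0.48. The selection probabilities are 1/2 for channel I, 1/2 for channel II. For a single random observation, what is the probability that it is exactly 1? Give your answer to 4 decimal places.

Conditional on each channel, P(X = 1): I: 0.216263; II: 0.2496.
By total probability, P(X = 1) = 0.5·0.216263 + 0.5·0.2496 = 0.232931.

0.2329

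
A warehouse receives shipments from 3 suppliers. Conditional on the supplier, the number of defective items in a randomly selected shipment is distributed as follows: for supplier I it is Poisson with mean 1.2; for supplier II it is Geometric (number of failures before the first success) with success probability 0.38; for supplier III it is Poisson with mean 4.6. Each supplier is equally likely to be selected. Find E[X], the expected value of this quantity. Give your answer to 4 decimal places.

2.4772

Component means — I: 1.2; II: 1.63158; III: 4.6.
E[X] = 0.333333·1.2 + 0.333333·1.63158 + 0.333333·4.6 = 2.47719.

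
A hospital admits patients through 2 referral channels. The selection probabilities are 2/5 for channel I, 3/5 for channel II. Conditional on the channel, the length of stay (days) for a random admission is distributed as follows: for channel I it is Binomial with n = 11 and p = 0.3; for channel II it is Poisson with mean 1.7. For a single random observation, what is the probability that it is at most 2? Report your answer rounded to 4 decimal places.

0.5794

Conditional on each channel, P(X ≤ 2): I: 0.31274; II: 0.757223.
By total probability, P(X ≤ 2) = 0.4·0.31274 + 0.6·0.757223 = 0.57943.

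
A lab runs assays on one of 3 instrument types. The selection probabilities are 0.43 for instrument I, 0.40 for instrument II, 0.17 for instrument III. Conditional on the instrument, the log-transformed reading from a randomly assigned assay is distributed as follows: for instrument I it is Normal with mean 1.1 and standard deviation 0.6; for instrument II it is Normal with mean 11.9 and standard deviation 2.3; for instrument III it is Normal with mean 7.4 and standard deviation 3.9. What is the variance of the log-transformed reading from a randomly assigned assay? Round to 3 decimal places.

Per component, I: μ=1.1, E[X²]=1.57; II: μ=11.9, E[X²]=146.9; III: μ=7.4, E[X²]=69.97.
E[X] = 0.43·1.1 + 0.4·11.9 + 0.17·7.4 = 6.491.
E[X²] = 0.43·1.57 + 0.4·146.9 + 0.17·69.97 = 71.33.
Var(X) = E[X²] − (E[X])² = 71.33 − 42.1331 = 29.1969.

29.197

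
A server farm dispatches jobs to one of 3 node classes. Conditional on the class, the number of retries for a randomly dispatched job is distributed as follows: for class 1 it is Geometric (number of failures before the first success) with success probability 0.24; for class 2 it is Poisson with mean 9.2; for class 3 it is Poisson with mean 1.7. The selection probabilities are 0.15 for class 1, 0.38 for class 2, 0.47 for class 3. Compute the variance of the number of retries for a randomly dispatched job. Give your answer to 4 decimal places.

18.5469

Per component, 1: μ=3.16667, E[X²]=23.2222; 2: μ=9.2, E[X²]=93.84; 3: μ=1.7, E[X²]=4.59.
E[X] = 0.15·3.16667 + 0.38·9.2 + 0.47·1.7 = 4.77.
E[X²] = 0.15·23.2222 + 0.38·93.84 + 0.47·4.59 = 41.2998.
Var(X) = E[X²] − (E[X])² = 41.2998 − 22.7529 = 18.5469.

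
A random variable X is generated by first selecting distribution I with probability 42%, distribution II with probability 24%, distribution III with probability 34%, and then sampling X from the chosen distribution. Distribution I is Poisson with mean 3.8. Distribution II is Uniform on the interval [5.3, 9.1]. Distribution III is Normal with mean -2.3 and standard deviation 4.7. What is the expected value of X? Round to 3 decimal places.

2.542

Component means — I: 3.8; II: 7.2; III: -2.3.
E[X] = 0.42·3.8 + 0.24·7.2 + 0.34·-2.3 = 2.542.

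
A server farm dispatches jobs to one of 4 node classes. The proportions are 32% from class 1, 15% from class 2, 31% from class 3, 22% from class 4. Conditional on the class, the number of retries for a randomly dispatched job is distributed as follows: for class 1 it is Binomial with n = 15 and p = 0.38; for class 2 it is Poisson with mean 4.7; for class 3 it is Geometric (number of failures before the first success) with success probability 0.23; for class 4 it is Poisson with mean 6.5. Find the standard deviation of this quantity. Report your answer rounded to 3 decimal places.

3.048

Per component, 1: μ=5.7, E[X²]=36.024; 2: μ=4.7, E[X²]=26.79; 3: μ=3.34783, E[X²]=25.7637; 4: μ=6.5, E[X²]=48.75.
E[X] = 0.32·5.7 + 0.15·4.7 + 0.31·3.34783 + 0.22·6.5 = 4.99683.
E[X²] = 0.32·36.024 + 0.15·26.79 + 0.31·25.7637 + 0.22·48.75 = 34.2579.
Var(X) = E[X²] − (E[X])² = 34.2579 − 24.9683 = 9.28966.
SD(X) = √9.28966 = 3.04789.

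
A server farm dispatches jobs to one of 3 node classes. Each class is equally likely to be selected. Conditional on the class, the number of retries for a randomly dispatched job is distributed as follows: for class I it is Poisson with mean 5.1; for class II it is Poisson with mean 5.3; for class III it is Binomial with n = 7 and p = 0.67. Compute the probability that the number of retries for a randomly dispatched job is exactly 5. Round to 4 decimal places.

0.2193

Conditional on each class, P(X = 5): I: 0.175294; II: 0.173955; III: 0.30876.
By total probability, P(X = 5) = 0.333333·0.175294 + 0.333333·0.173955 + 0.333333·0.30876 = 0.219337.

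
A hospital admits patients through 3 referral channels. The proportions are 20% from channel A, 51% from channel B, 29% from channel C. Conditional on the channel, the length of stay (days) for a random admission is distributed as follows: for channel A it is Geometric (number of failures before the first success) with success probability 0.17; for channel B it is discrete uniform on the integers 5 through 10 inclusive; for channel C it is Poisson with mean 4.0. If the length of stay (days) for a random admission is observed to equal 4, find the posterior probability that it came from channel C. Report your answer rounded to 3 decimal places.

0.778

Likelihoods P(X=4 | ·): A: 0.0806791; B: 0; C: 0.195367.
Posterior ∝ prior × likelihood. Numerator for C: 0.29·0.195367 = 0.0566564.
Normalizing constant: 0.2·0.0806791 + 0.51·0 + 0.29·0.195367 = 0.0727922.
P(C | observation) = 0.0566564 / 0.0727922 = 0.77833.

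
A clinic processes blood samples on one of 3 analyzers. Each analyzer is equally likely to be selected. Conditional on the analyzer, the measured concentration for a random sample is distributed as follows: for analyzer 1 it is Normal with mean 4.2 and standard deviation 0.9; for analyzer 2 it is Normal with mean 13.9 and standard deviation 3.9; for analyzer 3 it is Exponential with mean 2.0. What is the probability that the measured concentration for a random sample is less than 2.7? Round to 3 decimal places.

0.264

Conditional on each analyzer, P(X < 2.7): 1: 0.0477904; 2: 0.00204074; 3: 0.74076.
By total probability, P(X < 2.7) = 0.333333·0.0477904 + 0.333333·0.00204074 + 0.333333·0.74076 = 0.26353.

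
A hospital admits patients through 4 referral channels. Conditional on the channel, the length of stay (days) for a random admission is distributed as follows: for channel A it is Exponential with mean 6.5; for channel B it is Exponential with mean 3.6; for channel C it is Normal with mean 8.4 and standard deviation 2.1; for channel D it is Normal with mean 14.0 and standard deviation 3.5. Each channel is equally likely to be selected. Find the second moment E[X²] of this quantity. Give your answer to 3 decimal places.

98.410

For each component E[X²] = Var + (mean)², giving A: 84.5; B: 25.92; C: 74.97; D: 208.25.
Overall E[X²] = 0.25·84.5 + 0.25·25.92 + 0.25·74.97 + 0.25·208.25 = 98.41.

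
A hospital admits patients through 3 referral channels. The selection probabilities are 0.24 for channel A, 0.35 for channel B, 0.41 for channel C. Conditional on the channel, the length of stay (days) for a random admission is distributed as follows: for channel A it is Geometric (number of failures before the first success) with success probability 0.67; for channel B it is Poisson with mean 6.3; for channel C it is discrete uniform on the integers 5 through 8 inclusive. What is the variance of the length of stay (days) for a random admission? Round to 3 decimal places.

9.284

Per component, A: μ=0.492537, E[X²]=0.977723; B: μ=6.3, E[X²]=45.99; C: μ=6.5, E[X²]=43.5.
E[X] = 0.24·0.492537 + 0.35·6.3 + 0.41·6.5 = 4.98821.
E[X²] = 0.24·0.977723 + 0.35·45.99 + 0.41·43.5 = 34.1662.
Var(X) = E[X²] − (E[X])² = 34.1662 − 24.8822 = 9.28393.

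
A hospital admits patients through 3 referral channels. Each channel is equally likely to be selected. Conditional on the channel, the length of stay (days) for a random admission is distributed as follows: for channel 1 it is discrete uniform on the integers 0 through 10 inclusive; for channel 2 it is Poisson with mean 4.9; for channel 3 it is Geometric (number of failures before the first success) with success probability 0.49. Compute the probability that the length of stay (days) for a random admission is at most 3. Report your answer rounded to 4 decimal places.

Conditional on each channel, P(X ≤ 3): 1: 0.363636; 2: 0.279345; 3: 0.932348.
By total probability, P(X ≤ 3) = 0.333333·0.363636 + 0.333333·0.279345 + 0.333333·0.932348 = 0.52511.

0.5251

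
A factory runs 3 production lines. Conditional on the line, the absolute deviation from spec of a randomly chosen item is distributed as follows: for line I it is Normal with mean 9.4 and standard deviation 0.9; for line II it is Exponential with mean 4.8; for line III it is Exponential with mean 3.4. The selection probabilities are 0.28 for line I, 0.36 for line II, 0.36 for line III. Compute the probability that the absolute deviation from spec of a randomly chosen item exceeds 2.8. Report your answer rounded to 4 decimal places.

Conditional on each line, P(X > 2.8): I: 1; II: 0.558035; III: 0.43888.
By total probability, P(X > 2.8) = 0.28·1 + 0.36·0.558035 + 0.36·0.43888 = 0.638889.

0.6389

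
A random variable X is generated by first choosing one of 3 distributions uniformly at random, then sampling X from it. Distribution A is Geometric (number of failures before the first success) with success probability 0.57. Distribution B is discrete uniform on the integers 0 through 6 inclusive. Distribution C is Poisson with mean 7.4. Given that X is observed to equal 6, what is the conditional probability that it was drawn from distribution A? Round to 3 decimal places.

0.013

Likelihoods P(X=6 | ·): A: 0.00360318; B: 0.142857; C: 0.139405.
Posterior ∝ prior × likelihood. Numerator for A: 0.333333·0.00360318 = 0.00120106.
Normalizing constant: 0.333333·0.00360318 + 0.333333·0.142857 + 0.333333·0.139405 = 0.0952885.
P(A | observation) = 0.00120106 / 0.0952885 = 0.0126045.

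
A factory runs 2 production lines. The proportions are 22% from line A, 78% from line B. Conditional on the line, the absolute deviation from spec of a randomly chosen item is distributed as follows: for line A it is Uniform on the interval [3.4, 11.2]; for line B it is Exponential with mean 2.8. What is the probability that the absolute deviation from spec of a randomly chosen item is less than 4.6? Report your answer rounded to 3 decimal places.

Conditional on each line, P(X < 4.6): A: 0.153846; B: 0.806573.
By total probability, P(X < 4.6) = 0.22·0.153846 + 0.78·0.806573 = 0.662973.

0.663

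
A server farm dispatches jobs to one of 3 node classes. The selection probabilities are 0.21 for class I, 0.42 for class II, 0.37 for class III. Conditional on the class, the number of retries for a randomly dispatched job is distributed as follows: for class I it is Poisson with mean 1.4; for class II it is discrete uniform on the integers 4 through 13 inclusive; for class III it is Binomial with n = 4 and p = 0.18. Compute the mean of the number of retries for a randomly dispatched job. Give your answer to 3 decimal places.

Component means — I: 1.4; II: 8.5; III: 0.72.
E[X] = 0.21·1.4 + 0.42·8.5 + 0.37·0.72 = 4.1304.

4.130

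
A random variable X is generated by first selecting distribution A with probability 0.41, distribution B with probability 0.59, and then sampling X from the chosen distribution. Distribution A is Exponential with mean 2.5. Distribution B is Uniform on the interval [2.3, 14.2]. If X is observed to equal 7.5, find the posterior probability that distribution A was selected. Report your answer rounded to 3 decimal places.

0.141

Likelihoods f(7.5 | ·): A: 0.0199148; B: 0.0840336.
Posterior ∝ prior × likelihood. Numerator for A: 0.41·0.0199148 = 0.00816508.
Normalizing constant: 0.41·0.0199148 + 0.59·0.0840336 = 0.0577449.
P(A | observation) = 0.00816508 / 0.0577449 = 0.141399.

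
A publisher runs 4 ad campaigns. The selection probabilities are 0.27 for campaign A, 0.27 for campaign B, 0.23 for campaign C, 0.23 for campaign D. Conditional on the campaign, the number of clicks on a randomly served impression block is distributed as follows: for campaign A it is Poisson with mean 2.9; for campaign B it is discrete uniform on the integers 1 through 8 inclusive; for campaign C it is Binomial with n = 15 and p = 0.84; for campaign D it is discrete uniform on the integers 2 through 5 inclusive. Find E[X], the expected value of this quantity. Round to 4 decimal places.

Component means — A: 2.9; B: 4.5; C: 12.6; D: 3.5.
E[X] = 0.27·2.9 + 0.27·4.5 + 0.23·12.6 + 0.23·3.5 = 5.701.

5.7010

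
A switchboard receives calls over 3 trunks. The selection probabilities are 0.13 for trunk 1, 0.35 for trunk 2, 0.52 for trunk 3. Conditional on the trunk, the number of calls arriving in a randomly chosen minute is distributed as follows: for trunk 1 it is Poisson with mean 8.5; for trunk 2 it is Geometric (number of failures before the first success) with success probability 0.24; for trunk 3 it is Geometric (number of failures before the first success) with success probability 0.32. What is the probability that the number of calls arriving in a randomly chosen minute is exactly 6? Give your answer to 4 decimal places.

0.0465

Conditional on each trunk, P(X = 6): 1: 0.106581; 2: 0.046248; 3: 0.0316376.
By total probability, P(X = 6) = 0.13·0.106581 + 0.35·0.046248 + 0.52·0.0316376 = 0.0464938.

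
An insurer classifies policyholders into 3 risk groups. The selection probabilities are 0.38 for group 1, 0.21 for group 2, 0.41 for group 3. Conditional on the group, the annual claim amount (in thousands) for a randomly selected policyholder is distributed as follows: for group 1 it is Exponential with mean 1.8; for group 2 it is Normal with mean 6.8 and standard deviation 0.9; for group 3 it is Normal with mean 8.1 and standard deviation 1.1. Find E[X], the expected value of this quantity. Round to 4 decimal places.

5.4330

Component means — 1: 1.8; 2: 6.8; 3: 8.1.
E[X] = 0.38·1.8 + 0.21·6.8 + 0.41·8.1 = 5.433.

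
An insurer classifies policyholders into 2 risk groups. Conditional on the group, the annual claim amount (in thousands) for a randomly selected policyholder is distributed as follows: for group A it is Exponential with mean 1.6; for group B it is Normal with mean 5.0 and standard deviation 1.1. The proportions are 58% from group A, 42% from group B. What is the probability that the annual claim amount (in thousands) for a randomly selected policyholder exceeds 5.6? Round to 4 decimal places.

Conditional on each group, P(X > 5.6): A: 0.0301974; B: 0.29272.
By total probability, P(X > 5.6) = 0.58·0.0301974 + 0.42·0.29272 = 0.140457.

0.1405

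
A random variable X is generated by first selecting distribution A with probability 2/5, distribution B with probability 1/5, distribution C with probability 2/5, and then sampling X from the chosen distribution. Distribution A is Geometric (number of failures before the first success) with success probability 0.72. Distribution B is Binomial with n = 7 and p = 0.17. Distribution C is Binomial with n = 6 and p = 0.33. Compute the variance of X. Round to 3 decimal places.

Per component, A: μ=0.388889, E[X²]=0.691358; B: μ=1.19, E[X²]=2.4038; C: μ=1.98, E[X²]=5.247.
E[X] = 0.4·0.388889 + 0.2·1.19 + 0.4·1.98 = 1.18556.
E[X²] = 0.4·0.691358 + 0.2·2.4038 + 0.4·5.247 = 2.8561.
Var(X) = E[X²] − (E[X])² = 2.8561 − 1.40554 = 1.45056.

1.451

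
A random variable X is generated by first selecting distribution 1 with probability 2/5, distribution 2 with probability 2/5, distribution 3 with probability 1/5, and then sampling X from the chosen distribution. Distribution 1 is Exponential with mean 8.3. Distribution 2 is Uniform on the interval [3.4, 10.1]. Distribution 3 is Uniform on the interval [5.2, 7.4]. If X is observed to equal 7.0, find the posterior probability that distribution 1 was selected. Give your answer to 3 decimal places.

0.121

Likelihoods f(7.0 | ·): 1: 0.0518381; 2: 0.149254; 3: 0.454545.
Posterior ∝ prior × likelihood. Numerator for 1: 0.4·0.0518381 = 0.0207353.
Normalizing constant: 0.4·0.0518381 + 0.4·0.149254 + 0.2·0.454545 = 0.171346.
P(1 | observation) = 0.0207353 / 0.171346 = 0.121014.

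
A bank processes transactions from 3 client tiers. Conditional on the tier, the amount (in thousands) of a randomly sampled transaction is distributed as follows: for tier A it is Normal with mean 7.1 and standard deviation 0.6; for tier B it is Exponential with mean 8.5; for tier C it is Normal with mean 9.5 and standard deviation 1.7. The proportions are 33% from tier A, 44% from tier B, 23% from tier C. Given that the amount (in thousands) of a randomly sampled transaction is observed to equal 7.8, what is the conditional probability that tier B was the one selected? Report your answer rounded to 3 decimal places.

Likelihoods f(7.8 | ·): A: 0.336664; B: 0.046995; C: 0.142336.
Posterior ∝ prior × likelihood. Numerator for B: 0.44·0.046995 = 0.0206778.
Normalizing constant: 0.33·0.336664 + 0.44·0.046995 + 0.23·0.142336 = 0.164514.
P(B | observation) = 0.0206778 / 0.164514 = 0.12569.

0.126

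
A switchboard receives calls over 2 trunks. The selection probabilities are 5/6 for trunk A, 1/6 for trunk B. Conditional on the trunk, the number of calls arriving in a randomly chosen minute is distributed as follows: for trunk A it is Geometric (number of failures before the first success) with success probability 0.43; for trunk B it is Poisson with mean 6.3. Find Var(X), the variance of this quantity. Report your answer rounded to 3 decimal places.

Per component, A: μ=1.32558, E[X²]=4.83991; B: μ=6.3, E[X²]=45.99.
E[X] = 0.833333·1.32558 + 0.166667·6.3 = 2.15465.
E[X²] = 0.833333·4.83991 + 0.166667·45.99 = 11.6983.
Var(X) = E[X²] − (E[X])² = 11.6983 − 4.64252 = 7.05574.

7.056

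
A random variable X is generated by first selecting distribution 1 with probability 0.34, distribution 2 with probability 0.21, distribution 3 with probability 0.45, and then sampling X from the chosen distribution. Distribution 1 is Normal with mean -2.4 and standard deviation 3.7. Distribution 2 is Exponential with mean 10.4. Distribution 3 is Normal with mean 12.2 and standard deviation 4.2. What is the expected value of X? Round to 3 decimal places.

6.858

Component means — 1: -2.4; 2: 10.4; 3: 12.2.
E[X] = 0.34·-2.4 + 0.21·10.4 + 0.45·12.2 = 6.858.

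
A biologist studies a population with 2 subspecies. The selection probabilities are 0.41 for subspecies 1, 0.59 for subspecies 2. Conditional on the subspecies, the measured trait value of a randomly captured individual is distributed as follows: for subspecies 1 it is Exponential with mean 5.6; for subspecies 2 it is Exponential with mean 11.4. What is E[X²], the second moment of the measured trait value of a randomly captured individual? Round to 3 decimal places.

179.068

For each component E[X²] = Var + (mean)², giving 1: 62.72; 2: 259.92.
Overall E[X²] = 0.41·62.72 + 0.59·259.92 = 179.068.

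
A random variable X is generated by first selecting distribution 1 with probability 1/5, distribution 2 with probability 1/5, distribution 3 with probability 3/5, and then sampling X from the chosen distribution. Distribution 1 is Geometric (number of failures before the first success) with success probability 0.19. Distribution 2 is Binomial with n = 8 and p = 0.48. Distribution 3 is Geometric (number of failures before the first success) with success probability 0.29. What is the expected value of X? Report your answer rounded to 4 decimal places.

3.0896

Component means — 1: 4.26316; 2: 3.84; 3: 2.44828.
E[X] = 0.2·4.26316 + 0.2·3.84 + 0.6·2.44828 = 3.0896.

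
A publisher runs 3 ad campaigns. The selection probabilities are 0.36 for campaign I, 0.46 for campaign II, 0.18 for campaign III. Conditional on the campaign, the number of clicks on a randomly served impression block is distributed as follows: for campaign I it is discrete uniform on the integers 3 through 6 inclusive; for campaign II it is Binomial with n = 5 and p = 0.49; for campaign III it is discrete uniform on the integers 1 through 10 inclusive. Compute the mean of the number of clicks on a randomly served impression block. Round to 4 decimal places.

Component means — I: 4.5; II: 2.45; III: 5.5.
E[X] = 0.36·4.5 + 0.46·2.45 + 0.18·5.5 = 3.737.

3.7370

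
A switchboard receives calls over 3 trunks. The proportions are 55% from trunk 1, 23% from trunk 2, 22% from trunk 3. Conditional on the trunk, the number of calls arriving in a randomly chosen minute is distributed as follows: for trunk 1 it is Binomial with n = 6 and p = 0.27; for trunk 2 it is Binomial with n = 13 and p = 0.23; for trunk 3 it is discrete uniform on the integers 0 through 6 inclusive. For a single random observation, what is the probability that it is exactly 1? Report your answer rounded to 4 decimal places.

Conditional on each trunk, P(X = 1): 1: 0.335838; 2: 0.129885; 3: 0.142857.
By total probability, P(X = 1) = 0.55·0.335838 + 0.23·0.129885 + 0.22·0.142857 = 0.246013.

0.2460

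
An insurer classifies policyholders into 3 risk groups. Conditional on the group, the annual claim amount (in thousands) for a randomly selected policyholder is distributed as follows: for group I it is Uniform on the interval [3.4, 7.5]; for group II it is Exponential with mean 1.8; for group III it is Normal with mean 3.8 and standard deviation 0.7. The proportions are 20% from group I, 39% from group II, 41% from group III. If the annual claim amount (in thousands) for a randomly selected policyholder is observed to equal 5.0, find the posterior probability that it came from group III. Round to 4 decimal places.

0.4634

Likelihoods f(5.0 | ·): I: 0.243902; II: 0.0345425; III: 0.131119.
Posterior ∝ prior × likelihood. Numerator for III: 0.41·0.131119 = 0.0537587.
Normalizing constant: 0.2·0.243902 + 0.39·0.0345425 + 0.41·0.131119 = 0.116011.
P(III | observation) = 0.0537587 / 0.116011 = 0.463394.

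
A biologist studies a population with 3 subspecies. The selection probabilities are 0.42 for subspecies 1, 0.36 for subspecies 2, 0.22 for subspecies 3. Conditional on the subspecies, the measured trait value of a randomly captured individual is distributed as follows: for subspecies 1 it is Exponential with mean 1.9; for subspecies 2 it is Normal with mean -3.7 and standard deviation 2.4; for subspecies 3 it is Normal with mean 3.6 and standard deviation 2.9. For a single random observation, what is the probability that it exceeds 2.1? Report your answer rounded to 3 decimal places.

0.295

Conditional on each subspecies, P(X > 2.1): 1: 0.331124; 2: 0.00783168; 3: 0.697506.
By total probability, P(X > 2.1) = 0.42·0.331124 + 0.36·0.00783168 + 0.22·0.697506 = 0.295343.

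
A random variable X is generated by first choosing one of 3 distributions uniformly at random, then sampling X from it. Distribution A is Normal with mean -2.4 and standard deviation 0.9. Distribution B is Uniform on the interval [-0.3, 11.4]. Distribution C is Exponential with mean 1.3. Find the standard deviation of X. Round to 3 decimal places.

3.897

Per component, A: μ=-2.4, E[X²]=6.57; B: μ=5.55, E[X²]=42.21; C: μ=1.3, E[X²]=3.38.
E[X] = 0.333333·-2.4 + 0.333333·5.55 + 0.333333·1.3 = 1.48333.
E[X²] = 0.333333·6.57 + 0.333333·42.21 + 0.333333·3.38 = 17.3867.
Var(X) = E[X²] − (E[X])² = 17.3867 − 2.20028 = 15.1864.
SD(X) = √15.1864 = 3.89697.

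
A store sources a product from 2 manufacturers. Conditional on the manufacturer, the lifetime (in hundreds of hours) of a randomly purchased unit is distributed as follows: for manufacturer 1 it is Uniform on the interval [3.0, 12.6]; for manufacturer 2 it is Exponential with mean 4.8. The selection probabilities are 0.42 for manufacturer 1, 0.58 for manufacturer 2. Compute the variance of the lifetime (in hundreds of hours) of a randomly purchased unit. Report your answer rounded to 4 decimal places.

Per component, 1: μ=7.8, E[X²]=68.52; 2: μ=4.8, E[X²]=46.08.
E[X] = 0.42·7.8 + 0.58·4.8 = 6.06.
E[X²] = 0.42·68.52 + 0.58·46.08 = 55.5048.
Var(X) = E[X²] − (E[X])² = 55.5048 − 36.7236 = 18.7812.

18.7812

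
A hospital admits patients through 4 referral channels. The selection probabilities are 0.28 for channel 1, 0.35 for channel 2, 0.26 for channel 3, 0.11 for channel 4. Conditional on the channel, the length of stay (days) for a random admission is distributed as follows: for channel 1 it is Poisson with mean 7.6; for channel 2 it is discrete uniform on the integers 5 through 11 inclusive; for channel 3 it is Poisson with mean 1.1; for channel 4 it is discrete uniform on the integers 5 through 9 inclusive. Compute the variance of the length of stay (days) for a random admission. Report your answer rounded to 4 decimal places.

Per component, 1: μ=7.6, E[X²]=65.36; 2: μ=8, E[X²]=68; 3: μ=1.1, E[X²]=2.31; 4: μ=7, E[X²]=51.
E[X] = 0.28·7.6 + 0.35·8 + 0.26·1.1 + 0.11·7 = 5.984.
E[X²] = 0.28·65.36 + 0.35·68 + 0.26·2.31 + 0.11·51 = 48.3114.
Var(X) = E[X²] − (E[X])² = 48.3114 − 35.8083 = 12.5031.

12.5031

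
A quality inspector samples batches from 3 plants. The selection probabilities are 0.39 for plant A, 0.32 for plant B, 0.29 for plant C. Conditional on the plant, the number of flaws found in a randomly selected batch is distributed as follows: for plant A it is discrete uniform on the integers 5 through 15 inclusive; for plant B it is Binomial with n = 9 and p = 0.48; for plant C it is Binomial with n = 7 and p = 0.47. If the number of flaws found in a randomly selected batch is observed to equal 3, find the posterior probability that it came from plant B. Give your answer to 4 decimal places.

Likelihoods P(X=3 | ·): A: 0; B: 0.183664; C: 0.286725.
Posterior ∝ prior × likelihood. Numerator for B: 0.32·0.183664 = 0.0587723.
Normalizing constant: 0.39·0 + 0.32·0.183664 + 0.29·0.286725 = 0.141923.
P(B | observation) = 0.0587723 / 0.141923 = 0.414116.

0.4141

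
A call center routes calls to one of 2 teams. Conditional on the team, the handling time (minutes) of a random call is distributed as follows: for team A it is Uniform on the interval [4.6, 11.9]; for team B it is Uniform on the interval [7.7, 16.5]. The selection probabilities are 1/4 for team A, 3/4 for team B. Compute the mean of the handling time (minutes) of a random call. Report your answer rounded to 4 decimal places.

11.1375

Component means — A: 8.25; B: 12.1.
E[X] = 0.25·8.25 + 0.75·12.1 = 11.1375.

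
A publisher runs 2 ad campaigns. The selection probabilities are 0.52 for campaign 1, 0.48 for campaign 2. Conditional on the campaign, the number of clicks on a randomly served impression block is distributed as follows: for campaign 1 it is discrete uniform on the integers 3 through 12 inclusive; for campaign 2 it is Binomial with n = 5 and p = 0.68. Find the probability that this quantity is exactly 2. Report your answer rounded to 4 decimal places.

Conditional on each campaign, P(X = 2): 1: 0; 2: 0.151519.
By total probability, P(X = 2) = 0.52·0 + 0.48·0.151519 = 0.0727292.

0.0727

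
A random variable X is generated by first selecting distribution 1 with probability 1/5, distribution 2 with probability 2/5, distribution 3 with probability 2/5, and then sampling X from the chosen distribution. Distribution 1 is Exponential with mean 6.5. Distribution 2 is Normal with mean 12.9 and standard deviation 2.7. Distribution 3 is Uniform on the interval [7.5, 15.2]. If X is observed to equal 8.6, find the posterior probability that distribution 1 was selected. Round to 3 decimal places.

Likelihoods f(8.6 | ·): 1: 0.0409715; 2: 0.0415704; 3: 0.12987.
Posterior ∝ prior × likelihood. Numerator for 1: 0.2·0.0409715 = 0.0081943.
Normalizing constant: 0.2·0.0409715 + 0.4·0.0415704 + 0.4·0.12987 = 0.0767705.
P(1 | observation) = 0.0081943 / 0.0767705 = 0.106738.

0.107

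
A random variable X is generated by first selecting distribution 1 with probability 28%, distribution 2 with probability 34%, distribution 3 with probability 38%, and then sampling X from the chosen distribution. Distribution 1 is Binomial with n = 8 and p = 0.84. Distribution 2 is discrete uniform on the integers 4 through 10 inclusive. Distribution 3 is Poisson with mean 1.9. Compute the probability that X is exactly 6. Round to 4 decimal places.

0.1228

Conditional on each component, P(X = 6): 1: 0.25181; 2: 0.142857; 3: 0.00977304.
By total probability, P(X = 6) = 0.28·0.25181 + 0.34·0.142857 + 0.38·0.00977304 = 0.122792.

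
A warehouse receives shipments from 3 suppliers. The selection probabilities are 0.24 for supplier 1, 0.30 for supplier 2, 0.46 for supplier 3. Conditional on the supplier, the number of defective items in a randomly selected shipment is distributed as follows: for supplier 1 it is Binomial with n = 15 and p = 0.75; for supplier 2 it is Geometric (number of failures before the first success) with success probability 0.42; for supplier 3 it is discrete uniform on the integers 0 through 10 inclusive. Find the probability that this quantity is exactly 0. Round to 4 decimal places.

Conditional on each supplier, P(X = 0): 1: 9.31323e-10; 2: 0.42; 3: 0.0909091.
By total probability, P(X = 0) = 0.24·9.31323e-10 + 0.3·0.42 + 0.46·0.0909091 = 0.167818.

0.1678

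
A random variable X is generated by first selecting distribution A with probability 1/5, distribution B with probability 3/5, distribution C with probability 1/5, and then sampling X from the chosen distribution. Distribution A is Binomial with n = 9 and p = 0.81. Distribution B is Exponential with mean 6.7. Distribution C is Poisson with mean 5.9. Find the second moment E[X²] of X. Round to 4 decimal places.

For each component E[X²] = Var + (mean)², giving A: 54.5292; B: 89.78; C: 40.71.
Overall E[X²] = 0.2·54.5292 + 0.6·89.78 + 0.2·40.71 = 72.9158.

72.9158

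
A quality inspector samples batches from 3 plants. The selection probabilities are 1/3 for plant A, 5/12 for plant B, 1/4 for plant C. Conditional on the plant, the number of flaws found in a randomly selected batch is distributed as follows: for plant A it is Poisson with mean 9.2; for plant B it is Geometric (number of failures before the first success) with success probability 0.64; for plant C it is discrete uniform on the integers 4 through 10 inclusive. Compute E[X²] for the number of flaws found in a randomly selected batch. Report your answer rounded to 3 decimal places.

45.028

For each component E[X²] = Var + (mean)², giving A: 93.84; B: 1.19531; C: 53.
Overall E[X²] = 0.333333·93.84 + 0.416667·1.19531 + 0.25·53 = 45.028.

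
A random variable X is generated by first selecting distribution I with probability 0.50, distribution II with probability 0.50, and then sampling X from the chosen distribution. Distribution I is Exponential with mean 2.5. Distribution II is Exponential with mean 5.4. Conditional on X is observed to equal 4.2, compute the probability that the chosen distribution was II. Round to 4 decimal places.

0.5330

Likelihoods f(4.2 | ·): I: 0.0745496; II: 0.0850789.
Posterior ∝ prior × likelihood. Numerator for II: 0.5·0.0850789 = 0.0425394.
Normalizing constant: 0.5·0.0745496 + 0.5·0.0850789 = 0.0798142.
P(II | observation) = 0.0425394 / 0.0798142 = 0.532981.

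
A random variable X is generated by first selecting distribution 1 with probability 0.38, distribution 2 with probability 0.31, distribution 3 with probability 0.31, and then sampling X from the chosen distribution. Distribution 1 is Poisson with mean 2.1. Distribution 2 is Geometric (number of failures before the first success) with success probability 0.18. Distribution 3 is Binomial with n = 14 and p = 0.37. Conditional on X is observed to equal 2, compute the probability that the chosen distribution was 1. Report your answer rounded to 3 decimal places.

0.661

Likelihoods P(X=2 | ·): 1: 0.270016; 2: 0.121032; 3: 0.0487003.
Posterior ∝ prior × likelihood. Numerator for 1: 0.38·0.270016 = 0.102606.
Normalizing constant: 0.38·0.270016 + 0.31·0.121032 + 0.31·0.0487003 = 0.155223.
P(1 | observation) = 0.102606 / 0.155223 = 0.661024.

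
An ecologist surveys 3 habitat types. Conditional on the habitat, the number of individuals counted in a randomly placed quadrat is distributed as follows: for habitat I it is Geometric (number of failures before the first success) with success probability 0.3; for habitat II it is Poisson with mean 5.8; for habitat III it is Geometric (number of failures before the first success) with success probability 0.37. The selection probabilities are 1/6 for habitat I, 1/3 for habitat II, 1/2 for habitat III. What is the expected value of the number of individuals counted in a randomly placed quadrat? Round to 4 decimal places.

3.1736

Component means — I: 2.33333; II: 5.8; III: 1.7027.
E[X] = 0.166667·2.33333 + 0.333333·5.8 + 0.5·1.7027 = 3.17357.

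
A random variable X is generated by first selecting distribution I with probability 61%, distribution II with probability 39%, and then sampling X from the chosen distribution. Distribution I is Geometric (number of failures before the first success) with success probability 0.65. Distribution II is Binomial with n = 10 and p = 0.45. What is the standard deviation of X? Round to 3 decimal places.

Per component, I: μ=0.538462, E[X²]=1.11834; II: μ=4.5, E[X²]=22.725.
E[X] = 0.61·0.538462 + 0.39·4.5 = 2.08346.
E[X²] = 0.61·1.11834 + 0.39·22.725 = 9.54494.
Var(X) = E[X²] − (E[X])² = 9.54494 − 4.34081 = 5.20413.
SD(X) = √5.20413 = 2.28126.

2.281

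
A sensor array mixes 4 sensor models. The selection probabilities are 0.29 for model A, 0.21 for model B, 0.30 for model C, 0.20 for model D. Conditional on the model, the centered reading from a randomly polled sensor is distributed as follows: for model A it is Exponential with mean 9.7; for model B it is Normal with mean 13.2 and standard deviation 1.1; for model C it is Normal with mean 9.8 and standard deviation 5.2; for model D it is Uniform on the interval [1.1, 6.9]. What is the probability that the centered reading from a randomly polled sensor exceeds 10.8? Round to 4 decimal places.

Conditional on each model, P(X > 10.8): A: 0.32844; B: 0.985439; C: 0.423751; D: 0.
By total probability, P(X > 10.8) = 0.29·0.32844 + 0.21·0.985439 + 0.3·0.423751 + 0.2·0 = 0.429315.

0.4293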